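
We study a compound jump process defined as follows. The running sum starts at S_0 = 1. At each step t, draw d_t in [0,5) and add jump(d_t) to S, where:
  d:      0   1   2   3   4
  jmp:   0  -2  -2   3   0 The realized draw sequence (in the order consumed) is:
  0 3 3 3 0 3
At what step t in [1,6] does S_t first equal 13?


t=0: S=1, d=0, jump=0, S_1=1
t=1: S=1, d=3, jump=3, S_2=4
t=2: S=4, d=3, jump=3, S_3=7
t=3: S=7, d=3, jump=3, S_4=10
t=4: S=10, d=0, jump=0, S_5=10
t=5: S=10, d=3, jump=3, S_6=13

6


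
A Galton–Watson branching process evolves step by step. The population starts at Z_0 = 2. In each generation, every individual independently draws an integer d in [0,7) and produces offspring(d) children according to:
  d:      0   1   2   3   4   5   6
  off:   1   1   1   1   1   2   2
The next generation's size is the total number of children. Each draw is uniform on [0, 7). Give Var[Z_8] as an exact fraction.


1783182676204800/33232930569601

Outcome values over d=0..6: [1, 1, 1, 1, 1, 2, 2]
Σy = 9, Σy² = 13, M = 7
μ = 9/7 = 9/7,  σ² = 13/7 − (9/7)² = 10/49
V_0 = 0, E_0 = 2
V_1 = 10/49·E_0 + (9/7)²·V_0 = 20/49;  E_1 = 18/7
V_2 = 10/49·E_1 + (9/7)²·V_1 = 2880/2401;  E_2 = 162/49
V_3 = 10/49·E_2 + (9/7)²·V_2 = 312660/117649;  E_3 = 1458/343
V_4 = 10/49·E_3 + (9/7)²·V_3 = 30326400/5764801;  E_4 = 13122/2401
V_5 = 10/49·E_4 + (9/7)²·V_4 = 2771497620/282475249;  E_5 = 118098/16807
V_6 = 10/49·E_5 + (9/7)²·V_5 = 244340038080/13841287201;  E_6 = 1062882/117649
V_7 = 10/49·E_6 + (9/7)²·V_6 = 21042013128660/678223072849;  E_7 = 9565938/823543
V_8 = 10/49·E_7 + (9/7)²·V_7 = 1783182676204800/33232930569601;  E_8 = 86093442/5764801


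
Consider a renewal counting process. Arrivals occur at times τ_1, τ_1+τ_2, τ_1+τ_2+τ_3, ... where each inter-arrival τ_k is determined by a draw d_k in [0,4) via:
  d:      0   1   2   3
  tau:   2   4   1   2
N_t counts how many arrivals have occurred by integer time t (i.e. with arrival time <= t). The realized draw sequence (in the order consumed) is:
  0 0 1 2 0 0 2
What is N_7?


draw d_1=0: τ_1=2, arrival time A_1=2
draw d_2=0: τ_2=2, arrival time A_2=4
draw d_3=1: τ_3=4, arrival time A_3=8
draw d_4=2: τ_4=1, arrival time A_4=9
draw d_5=0: τ_5=2, arrival time A_5=11
draw d_6=0: τ_6=2, arrival time A_6=13
draw d_7=2: τ_7=1, arrival time A_7=14
N_t over t=0..7: 0:0 1:0 2:1 3:1 4:2 5:2 6:2 7:2

2


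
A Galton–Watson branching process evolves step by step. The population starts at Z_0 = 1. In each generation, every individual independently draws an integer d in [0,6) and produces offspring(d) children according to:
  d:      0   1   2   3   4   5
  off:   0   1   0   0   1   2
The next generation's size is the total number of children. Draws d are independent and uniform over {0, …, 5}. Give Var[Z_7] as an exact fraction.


658880/4782969

Outcome values over d=0..5: [0, 1, 0, 0, 1, 2]
Σy = 4, Σy² = 6, M = 6
μ = 4/6 = 2/3,  σ² = 6/6 − (2/3)² = 5/9
V_0 = 0, E_0 = 1
V_1 = 5/9·E_0 + (2/3)²·V_0 = 5/9;  E_1 = 2/3
V_2 = 5/9·E_1 + (2/3)²·V_1 = 50/81;  E_2 = 4/9
V_3 = 5/9·E_2 + (2/3)²·V_2 = 380/729;  E_3 = 8/27
V_4 = 5/9·E_3 + (2/3)²·V_3 = 2600/6561;  E_4 = 16/81
V_5 = 5/9·E_4 + (2/3)²·V_4 = 16880/59049;  E_5 = 32/243
V_6 = 5/9·E_5 + (2/3)²·V_5 = 106400/531441;  E_6 = 64/729
V_7 = 5/9·E_6 + (2/3)²·V_6 = 658880/4782969;  E_7 = 128/2187


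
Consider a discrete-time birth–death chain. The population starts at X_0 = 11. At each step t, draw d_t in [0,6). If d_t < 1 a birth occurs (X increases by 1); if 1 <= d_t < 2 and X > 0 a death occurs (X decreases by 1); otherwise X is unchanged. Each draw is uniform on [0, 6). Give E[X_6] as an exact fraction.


11

X can drop by at most 1 per step and X_0 = 11 > T = 6, so X_t >= 11 − t >= 5 > 0 for every t <= 6: the floor at 0 (the 'and X > 0' condition) never binds. Hence X_6 = X_0 + Σ_{t<6} Y_t with i.i.d. increments Y_t = y(d_t) ∈ {+1, −1, 0}.
Outcome values over d=0..5: [1, -1, 0, 0, 0, 0]
Σy = 0, Σy² = 2, M = 6
μ = 0/6 = 0,  σ² = 2/6 − (0)² = 1/3
E[X_6] = 11 + 6·(0) = 11


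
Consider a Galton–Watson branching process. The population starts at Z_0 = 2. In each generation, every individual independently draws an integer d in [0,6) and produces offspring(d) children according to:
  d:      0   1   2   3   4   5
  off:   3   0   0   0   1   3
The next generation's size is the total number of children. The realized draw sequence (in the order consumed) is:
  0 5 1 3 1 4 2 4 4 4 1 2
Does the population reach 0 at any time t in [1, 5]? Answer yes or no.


yes

gen 0: Z_0=2, draws=[0, 5], offspring=[3, 3], Z_1=6
gen 1: Z_1=6, draws=[1, 3, 1, 4, 2, 4], offspring=[0, 0, 0, 1, 0, 1], Z_2=2
gen 2: Z_2=2, draws=[4, 4], offspring=[1, 1], Z_3=2
gen 3: Z_3=2, draws=[1, 2], offspring=[0, 0], Z_4=0
gen 4: Z_4=0, draws=[], offspring=[], Z_5=0


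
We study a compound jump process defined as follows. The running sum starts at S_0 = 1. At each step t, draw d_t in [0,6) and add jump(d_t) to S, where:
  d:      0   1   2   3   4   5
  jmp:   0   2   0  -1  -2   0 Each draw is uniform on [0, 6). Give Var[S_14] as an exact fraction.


Outcome values over d=0..5: [0, 2, 0, -1, -2, 0]
Σy = -1, Σy² = 9, M = 6
μ = -1/6 = -1/6,  σ² = 9/6 − (-1/6)² = 53/36
Independent increments: Var[S_14] = 14·σ² = 14·(53/36) = 371/18

371/18


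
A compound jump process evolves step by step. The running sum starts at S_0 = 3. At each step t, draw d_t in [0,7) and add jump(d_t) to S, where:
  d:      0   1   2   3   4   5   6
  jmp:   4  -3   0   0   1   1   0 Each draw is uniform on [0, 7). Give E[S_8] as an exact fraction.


Outcome values over d=0..6: [4, -3, 0, 0, 1, 1, 0]
Σy = 3, Σy² = 27, M = 7
μ = 3/7 = 3/7,  σ² = 27/7 − (3/7)² = 180/49
E[S_8] = 3 + 8·(3/7) = 45/7

45/7


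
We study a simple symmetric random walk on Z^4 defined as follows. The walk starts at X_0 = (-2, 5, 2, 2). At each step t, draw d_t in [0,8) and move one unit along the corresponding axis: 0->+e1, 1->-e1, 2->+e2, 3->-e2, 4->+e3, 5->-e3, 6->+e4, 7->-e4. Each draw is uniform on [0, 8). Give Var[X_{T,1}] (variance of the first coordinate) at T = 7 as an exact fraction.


7/4

Outcome values over d=0..7: [1, -1, 0, 0, 0, 0, 0, 0]
Σy = 0, Σy² = 2, M = 8
μ = 0/8 = 0,  σ² = 2/8 − (0)² = 1/4
Independent increments: Var[X_7] = 7·σ² = 7·(1/4) = 7/4


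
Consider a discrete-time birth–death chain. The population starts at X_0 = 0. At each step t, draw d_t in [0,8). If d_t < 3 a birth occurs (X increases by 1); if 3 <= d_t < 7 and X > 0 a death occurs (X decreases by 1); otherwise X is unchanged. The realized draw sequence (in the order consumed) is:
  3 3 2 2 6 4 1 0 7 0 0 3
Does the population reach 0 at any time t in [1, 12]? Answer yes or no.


t=0: X=0, d=3 → hold, X_1=0
t=1: X=0, d=3 → hold, X_2=0
t=2: X=0, d=2 → birth, X_3=1
t=3: X=1, d=2 → birth, X_4=2
t=4: X=2, d=6 → death, X_5=1
t=5: X=1, d=4 → death, X_6=0
t=6: X=0, d=1 → birth, X_7=1
t=7: X=1, d=0 → birth, X_8=2
t=8: X=2, d=7 → hold, X_9=2
t=9: X=2, d=0 → birth, X_10=3
t=10: X=3, d=0 → birth, X_11=4
t=11: X=4, d=3 → death, X_12=3

yes


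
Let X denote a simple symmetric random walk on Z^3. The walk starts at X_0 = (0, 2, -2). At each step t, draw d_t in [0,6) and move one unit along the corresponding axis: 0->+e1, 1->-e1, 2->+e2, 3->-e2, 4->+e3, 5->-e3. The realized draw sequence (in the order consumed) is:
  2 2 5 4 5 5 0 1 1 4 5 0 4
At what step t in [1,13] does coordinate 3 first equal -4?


6

t=0: X=(0, 2, -2), d=2 → +e2, X_1=(0, 3, -2)
t=1: X=(0, 3, -2), d=2 → +e2, X_2=(0, 4, -2)
t=2: X=(0, 4, -2), d=5 → -e3, X_3=(0, 4, -3)
t=3: X=(0, 4, -3), d=4 → +e3, X_4=(0, 4, -2)
t=4: X=(0, 4, -2), d=5 → -e3, X_5=(0, 4, -3)
t=5: X=(0, 4, -3), d=5 → -e3, X_6=(0, 4, -4)
t=6: X=(0, 4, -4), d=0 → +e1, X_7=(1, 4, -4)
t=7: X=(1, 4, -4), d=1 → -e1, X_8=(0, 4, -4)
t=8: X=(0, 4, -4), d=1 → -e1, X_9=(-1, 4, -4)
t=9: X=(-1, 4, -4), d=4 → +e3, X_10=(-1, 4, -3)
t=10: X=(-1, 4, -3), d=5 → -e3, X_11=(-1, 4, -4)
t=11: X=(-1, 4, -4), d=0 → +e1, X_12=(0, 4, -4)
t=12: X=(0, 4, -4), d=4 → +e3, X_13=(0, 4, -3)


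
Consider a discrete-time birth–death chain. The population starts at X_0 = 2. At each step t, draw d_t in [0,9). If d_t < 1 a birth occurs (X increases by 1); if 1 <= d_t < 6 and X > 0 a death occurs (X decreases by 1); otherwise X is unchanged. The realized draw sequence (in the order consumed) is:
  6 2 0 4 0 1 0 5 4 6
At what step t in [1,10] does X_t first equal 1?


t=0: X=2, d=6 → hold, X_1=2
t=1: X=2, d=2 → death, X_2=1
t=2: X=1, d=0 → birth, X_3=2
t=3: X=2, d=4 → death, X_4=1
t=4: X=1, d=0 → birth, X_5=2
t=5: X=2, d=1 → death, X_6=1
t=6: X=1, d=0 → birth, X_7=2
t=7: X=2, d=5 → death, X_8=1
t=8: X=1, d=4 → death, X_9=0
t=9: X=0, d=6 → hold, X_10=0

2


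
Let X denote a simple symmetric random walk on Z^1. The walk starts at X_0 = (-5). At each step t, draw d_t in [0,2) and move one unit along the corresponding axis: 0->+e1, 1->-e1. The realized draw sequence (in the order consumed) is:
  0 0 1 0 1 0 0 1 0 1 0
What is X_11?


t=0: X=(-5), d=0 → +e1, X_1=(-4)
t=1: X=(-4), d=0 → +e1, X_2=(-3)
t=2: X=(-3), d=1 → -e1, X_3=(-4)
t=3: X=(-4), d=0 → +e1, X_4=(-3)
t=4: X=(-3), d=1 → -e1, X_5=(-4)
t=5: X=(-4), d=0 → +e1, X_6=(-3)
t=6: X=(-3), d=0 → +e1, X_7=(-2)
t=7: X=(-2), d=1 → -e1, X_8=(-3)
t=8: X=(-3), d=0 → +e1, X_9=(-2)
t=9: X=(-2), d=1 → -e1, X_10=(-3)
t=10: X=(-3), d=0 → +e1, X_11=(-2)

(-2)


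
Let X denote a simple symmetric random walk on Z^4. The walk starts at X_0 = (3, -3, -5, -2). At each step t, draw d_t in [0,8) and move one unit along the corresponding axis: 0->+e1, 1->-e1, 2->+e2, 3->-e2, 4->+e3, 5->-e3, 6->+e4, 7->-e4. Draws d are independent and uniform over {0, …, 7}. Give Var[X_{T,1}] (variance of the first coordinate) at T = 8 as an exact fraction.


2

Outcome values over d=0..7: [1, -1, 0, 0, 0, 0, 0, 0]
Σy = 0, Σy² = 2, M = 8
μ = 0/8 = 0,  σ² = 2/8 − (0)² = 1/4
Independent increments: Var[X_8] = 8·σ² = 8·(1/4) = 2


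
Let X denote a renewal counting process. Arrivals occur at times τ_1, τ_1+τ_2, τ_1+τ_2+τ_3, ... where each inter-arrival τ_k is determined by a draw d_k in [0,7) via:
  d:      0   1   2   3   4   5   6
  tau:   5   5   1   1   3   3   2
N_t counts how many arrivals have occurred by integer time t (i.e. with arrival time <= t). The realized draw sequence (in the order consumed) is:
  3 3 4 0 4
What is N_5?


draw d_1=3: τ_1=1, arrival time A_1=1
draw d_2=3: τ_2=1, arrival time A_2=2
draw d_3=4: τ_3=3, arrival time A_3=5
draw d_4=0: τ_4=5, arrival time A_4=10
draw d_5=4: τ_5=3, arrival time A_5=13
N_t over t=0..5: 0:0 1:1 2:2 3:2 4:2 5:3

3


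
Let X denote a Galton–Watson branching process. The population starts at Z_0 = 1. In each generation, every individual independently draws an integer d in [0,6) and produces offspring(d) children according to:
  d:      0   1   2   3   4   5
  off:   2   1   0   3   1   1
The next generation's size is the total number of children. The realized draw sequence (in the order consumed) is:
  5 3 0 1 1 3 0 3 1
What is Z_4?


9

gen 0: Z_0=1, draws=[5], offspring=[1], Z_1=1
gen 1: Z_1=1, draws=[3], offspring=[3], Z_2=3
gen 2: Z_2=3, draws=[0, 1, 1], offspring=[2, 1, 1], Z_3=4
gen 3: Z_3=4, draws=[3, 0, 3, 1], offspring=[3, 2, 3, 1], Z_4=9


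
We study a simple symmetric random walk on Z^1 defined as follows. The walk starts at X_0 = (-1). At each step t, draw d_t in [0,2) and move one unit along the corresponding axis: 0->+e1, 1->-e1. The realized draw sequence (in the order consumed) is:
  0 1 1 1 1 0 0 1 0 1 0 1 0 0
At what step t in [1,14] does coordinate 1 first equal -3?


t=0: X=(-1), d=0 → +e1, X_1=(0)
t=1: X=(0), d=1 → -e1, X_2=(-1)
t=2: X=(-1), d=1 → -e1, X_3=(-2)
t=3: X=(-2), d=1 → -e1, X_4=(-3)
t=4: X=(-3), d=1 → -e1, X_5=(-4)
t=5: X=(-4), d=0 → +e1, X_6=(-3)
t=6: X=(-3), d=0 → +e1, X_7=(-2)
t=7: X=(-2), d=1 → -e1, X_8=(-3)
t=8: X=(-3), d=0 → +e1, X_9=(-2)
t=9: X=(-2), d=1 → -e1, X_10=(-3)
t=10: X=(-3), d=0 → +e1, X_11=(-2)
t=11: X=(-2), d=1 → -e1, X_12=(-3)
t=12: X=(-3), d=0 → +e1, X_13=(-2)
t=13: X=(-2), d=0 → +e1, X_14=(-1)

4


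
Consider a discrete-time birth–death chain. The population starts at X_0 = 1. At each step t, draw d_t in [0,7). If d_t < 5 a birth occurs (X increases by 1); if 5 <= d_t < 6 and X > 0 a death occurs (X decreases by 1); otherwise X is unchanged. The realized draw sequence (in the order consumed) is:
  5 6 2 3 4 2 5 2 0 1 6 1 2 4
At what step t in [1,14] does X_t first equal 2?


4

t=0: X=1, d=5 → death, X_1=0
t=1: X=0, d=6 → hold, X_2=0
t=2: X=0, d=2 → birth, X_3=1
t=3: X=1, d=3 → birth, X_4=2
t=4: X=2, d=4 → birth, X_5=3
t=5: X=3, d=2 → birth, X_6=4
t=6: X=4, d=5 → death, X_7=3
t=7: X=3, d=2 → birth, X_8=4
t=8: X=4, d=0 → birth, X_9=5
t=9: X=5, d=1 → birth, X_10=6
t=10: X=6, d=6 → hold, X_11=6
t=11: X=6, d=1 → birth, X_12=7
t=12: X=7, d=2 → birth, X_13=8
t=13: X=8, d=4 → birth, X_14=9


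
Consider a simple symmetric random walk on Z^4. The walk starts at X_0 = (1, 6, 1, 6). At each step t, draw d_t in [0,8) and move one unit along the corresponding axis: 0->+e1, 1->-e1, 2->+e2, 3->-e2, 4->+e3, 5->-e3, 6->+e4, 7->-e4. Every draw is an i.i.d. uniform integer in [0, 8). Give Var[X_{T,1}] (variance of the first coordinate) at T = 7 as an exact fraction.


Outcome values over d=0..7: [1, -1, 0, 0, 0, 0, 0, 0]
Σy = 0, Σy² = 2, M = 8
μ = 0/8 = 0,  σ² = 2/8 − (0)² = 1/4
Independent increments: Var[X_7] = 7·σ² = 7·(1/4) = 7/4

7/4


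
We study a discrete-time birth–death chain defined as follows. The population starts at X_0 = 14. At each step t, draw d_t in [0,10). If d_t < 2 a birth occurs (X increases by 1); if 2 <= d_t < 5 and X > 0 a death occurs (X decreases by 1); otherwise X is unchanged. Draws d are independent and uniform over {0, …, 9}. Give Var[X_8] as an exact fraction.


98/25

X can drop by at most 1 per step and X_0 = 14 > T = 8, so X_t >= 14 − t >= 6 > 0 for every t <= 8: the floor at 0 (the 'and X > 0' condition) never binds. Hence X_8 = X_0 + Σ_{t<8} Y_t with i.i.d. increments Y_t = y(d_t) ∈ {+1, −1, 0}.
Outcome values over d=0..9: [1, 1, -1, -1, -1, 0, 0, 0, 0, 0]
Σy = -1, Σy² = 5, M = 10
μ = -1/10 = -1/10,  σ² = 5/10 − (-1/10)² = 49/100
Independent increments: Var[X_8] = 8·σ² = 8·(49/100) = 98/25


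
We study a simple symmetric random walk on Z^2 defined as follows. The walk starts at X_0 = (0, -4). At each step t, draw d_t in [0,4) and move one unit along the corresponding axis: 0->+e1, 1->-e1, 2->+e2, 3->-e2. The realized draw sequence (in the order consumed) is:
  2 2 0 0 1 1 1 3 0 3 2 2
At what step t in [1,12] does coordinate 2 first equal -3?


1

t=0: X=(0, -4), d=2 → +e2, X_1=(0, -3)
t=1: X=(0, -3), d=2 → +e2, X_2=(0, -2)
t=2: X=(0, -2), d=0 → +e1, X_3=(1, -2)
t=3: X=(1, -2), d=0 → +e1, X_4=(2, -2)
t=4: X=(2, -2), d=1 → -e1, X_5=(1, -2)
t=5: X=(1, -2), d=1 → -e1, X_6=(0, -2)
t=6: X=(0, -2), d=1 → -e1, X_7=(-1, -2)
t=7: X=(-1, -2), d=3 → -e2, X_8=(-1, -3)
t=8: X=(-1, -3), d=0 → +e1, X_9=(0, -3)
t=9: X=(0, -3), d=3 → -e2, X_10=(0, -4)
t=10: X=(0, -4), d=2 → +e2, X_11=(0, -3)
t=11: X=(0, -3), d=2 → +e2, X_12=(0, -2)


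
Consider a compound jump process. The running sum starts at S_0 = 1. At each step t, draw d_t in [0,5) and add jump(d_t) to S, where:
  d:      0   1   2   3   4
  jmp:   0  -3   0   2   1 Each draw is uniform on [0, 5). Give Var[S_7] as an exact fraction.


98/5

Outcome values over d=0..4: [0, -3, 0, 2, 1]
Σy = 0, Σy² = 14, M = 5
μ = 0/5 = 0,  σ² = 14/5 − (0)² = 14/5
Independent increments: Var[S_7] = 7·σ² = 7·(14/5) = 98/5


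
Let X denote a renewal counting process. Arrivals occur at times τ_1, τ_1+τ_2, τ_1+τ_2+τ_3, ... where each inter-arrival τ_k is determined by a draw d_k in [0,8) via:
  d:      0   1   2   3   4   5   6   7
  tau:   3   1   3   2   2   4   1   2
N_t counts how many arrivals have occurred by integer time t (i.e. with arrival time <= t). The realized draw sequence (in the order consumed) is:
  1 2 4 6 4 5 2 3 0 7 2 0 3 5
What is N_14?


6

draw d_1=1: τ_1=1, arrival time A_1=1
draw d_2=2: τ_2=3, arrival time A_2=4
draw d_3=4: τ_3=2, arrival time A_3=6
draw d_4=6: τ_4=1, arrival time A_4=7
draw d_5=4: τ_5=2, arrival time A_5=9
draw d_6=5: τ_6=4, arrival time A_6=13
draw d_7=2: τ_7=3, arrival time A_7=16
draw d_8=3: τ_8=2, arrival time A_8=18
draw d_9=0: τ_9=3, arrival time A_9=21
draw d_10=7: τ_10=2, arrival time A_10=23
draw d_11=2: τ_11=3, arrival time A_11=26
draw d_12=0: τ_12=3, arrival time A_12=29
draw d_13=3: τ_13=2, arrival time A_13=31
draw d_14=5: τ_14=4, arrival time A_14=35
N_t over t=0..14: 0:0 1:1 2:1 3:1 4:2 5:2 6:3 7:4 8:4 9:5 10:5 11:5 12:5 13:6 14:6


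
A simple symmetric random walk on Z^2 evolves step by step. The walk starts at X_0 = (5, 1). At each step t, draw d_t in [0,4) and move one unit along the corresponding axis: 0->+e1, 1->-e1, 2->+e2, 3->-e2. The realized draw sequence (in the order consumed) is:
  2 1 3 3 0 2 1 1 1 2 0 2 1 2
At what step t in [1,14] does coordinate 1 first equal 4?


2

t=0: X=(5, 1), d=2 → +e2, X_1=(5, 2)
t=1: X=(5, 2), d=1 → -e1, X_2=(4, 2)
t=2: X=(4, 2), d=3 → -e2, X_3=(4, 1)
t=3: X=(4, 1), d=3 → -e2, X_4=(4, 0)
t=4: X=(4, 0), d=0 → +e1, X_5=(5, 0)
t=5: X=(5, 0), d=2 → +e2, X_6=(5, 1)
t=6: X=(5, 1), d=1 → -e1, X_7=(4, 1)
t=7: X=(4, 1), d=1 → -e1, X_8=(3, 1)
t=8: X=(3, 1), d=1 → -e1, X_9=(2, 1)
t=9: X=(2, 1), d=2 → +e2, X_10=(2, 2)
t=10: X=(2, 2), d=0 → +e1, X_11=(3, 2)
t=11: X=(3, 2), d=2 → +e2, X_12=(3, 3)
t=12: X=(3, 3), d=1 → -e1, X_13=(2, 3)
t=13: X=(2, 3), d=2 → +e2, X_14=(2, 4)


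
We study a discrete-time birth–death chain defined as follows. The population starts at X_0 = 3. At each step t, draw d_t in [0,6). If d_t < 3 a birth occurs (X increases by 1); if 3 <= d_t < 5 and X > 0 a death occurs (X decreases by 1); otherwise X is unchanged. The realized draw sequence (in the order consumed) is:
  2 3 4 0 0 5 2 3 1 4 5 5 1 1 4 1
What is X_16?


6

t=0: X=3, d=2 → birth, X_1=4
t=1: X=4, d=3 → death, X_2=3
t=2: X=3, d=4 → death, X_3=2
t=3: X=2, d=0 → birth, X_4=3
t=4: X=3, d=0 → birth, X_5=4
t=5: X=4, d=5 → hold, X_6=4
t=6: X=4, d=2 → birth, X_7=5
t=7: X=5, d=3 → death, X_8=4
t=8: X=4, d=1 → birth, X_9=5
t=9: X=5, d=4 → death, X_10=4
t=10: X=4, d=5 → hold, X_11=4
t=11: X=4, d=5 → hold, X_12=4
t=12: X=4, d=1 → birth, X_13=5
t=13: X=5, d=1 → birth, X_14=6
t=14: X=6, d=4 → death, X_15=5
t=15: X=5, d=1 → birth, X_16=6


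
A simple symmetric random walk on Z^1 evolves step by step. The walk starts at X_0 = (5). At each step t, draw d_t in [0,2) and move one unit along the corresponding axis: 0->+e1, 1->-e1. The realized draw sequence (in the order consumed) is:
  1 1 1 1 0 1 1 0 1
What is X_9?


(0)

t=0: X=(5), d=1 → -e1, X_1=(4)
t=1: X=(4), d=1 → -e1, X_2=(3)
t=2: X=(3), d=1 → -e1, X_3=(2)
t=3: X=(2), d=1 → -e1, X_4=(1)
t=4: X=(1), d=0 → +e1, X_5=(2)
t=5: X=(2), d=1 → -e1, X_6=(1)
t=6: X=(1), d=1 → -e1, X_7=(0)
t=7: X=(0), d=0 → +e1, X_8=(1)
t=8: X=(1), d=1 → -e1, X_9=(0)


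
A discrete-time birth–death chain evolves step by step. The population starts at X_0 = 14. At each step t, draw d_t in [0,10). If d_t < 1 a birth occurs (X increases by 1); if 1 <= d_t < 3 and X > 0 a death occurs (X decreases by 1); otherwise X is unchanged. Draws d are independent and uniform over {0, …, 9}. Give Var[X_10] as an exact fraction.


29/10

X can drop by at most 1 per step and X_0 = 14 > T = 10, so X_t >= 14 − t >= 4 > 0 for every t <= 10: the floor at 0 (the 'and X > 0' condition) never binds. Hence X_10 = X_0 + Σ_{t<10} Y_t with i.i.d. increments Y_t = y(d_t) ∈ {+1, −1, 0}.
Outcome values over d=0..9: [1, -1, -1, 0, 0, 0, 0, 0, 0, 0]
Σy = -1, Σy² = 3, M = 10
μ = -1/10 = -1/10,  σ² = 3/10 − (-1/10)² = 29/100
Independent increments: Var[X_10] = 10·σ² = 10·(29/100) = 29/10


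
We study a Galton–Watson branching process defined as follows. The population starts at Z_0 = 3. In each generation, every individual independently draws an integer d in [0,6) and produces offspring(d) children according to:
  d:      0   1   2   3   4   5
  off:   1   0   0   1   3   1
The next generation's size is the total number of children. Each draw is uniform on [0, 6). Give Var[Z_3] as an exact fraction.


Outcome values over d=0..5: [1, 0, 0, 1, 3, 1]
Σy = 6, Σy² = 12, M = 6
μ = 6/6 = 1,  σ² = 12/6 − (1)² = 1
V_0 = 0, E_0 = 3
V_1 = 1·E_0 + (1)²·V_0 = 3;  E_1 = 3
V_2 = 1·E_1 + (1)²·V_1 = 6;  E_2 = 3
V_3 = 1·E_2 + (1)²·V_2 = 9;  E_3 = 3

9


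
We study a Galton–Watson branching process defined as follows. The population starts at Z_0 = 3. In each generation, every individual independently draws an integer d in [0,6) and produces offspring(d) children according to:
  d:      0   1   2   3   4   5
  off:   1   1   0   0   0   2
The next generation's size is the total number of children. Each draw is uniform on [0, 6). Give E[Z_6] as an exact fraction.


64/243

Outcome values over d=0..5: [1, 1, 0, 0, 0, 2]
Σy = 4, Σy² = 6, M = 6
μ = 4/6 = 2/3,  σ² = 6/6 − (2/3)² = 5/9
E[Z_0] = 3
E[Z_1] = 2/3·E[Z_0] = 2
E[Z_2] = 2/3·E[Z_1] = 4/3
E[Z_3] = 2/3·E[Z_2] = 8/9
E[Z_4] = 2/3·E[Z_3] = 16/27
E[Z_5] = 2/3·E[Z_4] = 32/81
E[Z_6] = 2/3·E[Z_5] = 64/243


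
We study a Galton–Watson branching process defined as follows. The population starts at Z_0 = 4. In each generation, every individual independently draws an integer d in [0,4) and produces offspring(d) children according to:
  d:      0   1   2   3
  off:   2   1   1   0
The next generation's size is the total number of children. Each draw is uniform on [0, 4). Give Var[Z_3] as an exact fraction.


6

Outcome values over d=0..3: [2, 1, 1, 0]
Σy = 4, Σy² = 6, M = 4
μ = 4/4 = 1,  σ² = 6/4 − (1)² = 1/2
V_0 = 0, E_0 = 4
V_1 = 1/2·E_0 + (1)²·V_0 = 2;  E_1 = 4
V_2 = 1/2·E_1 + (1)²·V_1 = 4;  E_2 = 4
V_3 = 1/2·E_2 + (1)²·V_2 = 6;  E_3 = 4


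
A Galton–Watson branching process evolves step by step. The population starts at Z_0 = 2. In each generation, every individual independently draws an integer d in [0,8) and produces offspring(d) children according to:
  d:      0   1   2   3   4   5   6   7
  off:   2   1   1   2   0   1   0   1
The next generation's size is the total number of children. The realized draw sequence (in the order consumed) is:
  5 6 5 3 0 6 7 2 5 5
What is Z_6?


gen 0: Z_0=2, draws=[5, 6], offspring=[1, 0], Z_1=1
gen 1: Z_1=1, draws=[5], offspring=[1], Z_2=1
gen 2: Z_2=1, draws=[3], offspring=[2], Z_3=2
gen 3: Z_3=2, draws=[0, 6], offspring=[2, 0], Z_4=2
gen 4: Z_4=2, draws=[7, 2], offspring=[1, 1], Z_5=2
gen 5: Z_5=2, draws=[5, 5], offspring=[1, 1], Z_6=2

2


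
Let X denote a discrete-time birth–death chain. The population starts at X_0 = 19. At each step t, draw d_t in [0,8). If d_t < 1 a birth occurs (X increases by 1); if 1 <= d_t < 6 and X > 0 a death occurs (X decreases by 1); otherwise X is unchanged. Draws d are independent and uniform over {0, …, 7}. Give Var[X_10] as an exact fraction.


5

X can drop by at most 1 per step and X_0 = 19 > T = 10, so X_t >= 19 − t >= 9 > 0 for every t <= 10: the floor at 0 (the 'and X > 0' condition) never binds. Hence X_10 = X_0 + Σ_{t<10} Y_t with i.i.d. increments Y_t = y(d_t) ∈ {+1, −1, 0}.
Outcome values over d=0..7: [1, -1, -1, -1, -1, -1, 0, 0]
Σy = -4, Σy² = 6, M = 8
μ = -4/8 = -1/2,  σ² = 6/8 − (-1/2)² = 1/2
Independent increments: Var[X_10] = 10·σ² = 10·(1/2) = 5


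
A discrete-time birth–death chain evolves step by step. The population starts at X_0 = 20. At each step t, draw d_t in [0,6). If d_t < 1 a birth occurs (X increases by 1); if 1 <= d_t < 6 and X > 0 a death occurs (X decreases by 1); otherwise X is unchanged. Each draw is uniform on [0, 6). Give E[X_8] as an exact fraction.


X can drop by at most 1 per step and X_0 = 20 > T = 8, so X_t >= 20 − t >= 12 > 0 for every t <= 8: the floor at 0 (the 'and X > 0' condition) never binds. Hence X_8 = X_0 + Σ_{t<8} Y_t with i.i.d. increments Y_t = y(d_t) ∈ {+1, −1, 0}.
Outcome values over d=0..5: [1, -1, -1, -1, -1, -1]
Σy = -4, Σy² = 6, M = 6
μ = -4/6 = -2/3,  σ² = 6/6 − (-2/3)² = 5/9
E[X_8] = 20 + 8·(-2/3) = 44/3

44/3


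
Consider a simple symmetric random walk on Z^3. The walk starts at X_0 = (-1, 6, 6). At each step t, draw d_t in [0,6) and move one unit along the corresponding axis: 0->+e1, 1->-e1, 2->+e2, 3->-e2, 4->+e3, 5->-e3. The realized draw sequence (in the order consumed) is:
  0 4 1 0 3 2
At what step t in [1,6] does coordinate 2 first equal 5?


5

t=0: X=(-1, 6, 6), d=0 → +e1, X_1=(0, 6, 6)
t=1: X=(0, 6, 6), d=4 → +e3, X_2=(0, 6, 7)
t=2: X=(0, 6, 7), d=1 → -e1, X_3=(-1, 6, 7)
t=3: X=(-1, 6, 7), d=0 → +e1, X_4=(0, 6, 7)
t=4: X=(0, 6, 7), d=3 → -e2, X_5=(0, 5, 7)
t=5: X=(0, 5, 7), d=2 → +e2, X_6=(0, 6, 7)


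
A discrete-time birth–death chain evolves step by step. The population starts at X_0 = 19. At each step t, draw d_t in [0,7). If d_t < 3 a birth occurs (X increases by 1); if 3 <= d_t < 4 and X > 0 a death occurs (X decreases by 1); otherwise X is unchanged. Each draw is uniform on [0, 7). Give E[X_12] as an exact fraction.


X can drop by at most 1 per step and X_0 = 19 > T = 12, so X_t >= 19 − t >= 7 > 0 for every t <= 12: the floor at 0 (the 'and X > 0' condition) never binds. Hence X_12 = X_0 + Σ_{t<12} Y_t with i.i.d. increments Y_t = y(d_t) ∈ {+1, −1, 0}.
Outcome values over d=0..6: [1, 1, 1, -1, 0, 0, 0]
Σy = 2, Σy² = 4, M = 7
μ = 2/7 = 2/7,  σ² = 4/7 − (2/7)² = 24/49
E[X_12] = 19 + 12·(2/7) = 157/7

157/7


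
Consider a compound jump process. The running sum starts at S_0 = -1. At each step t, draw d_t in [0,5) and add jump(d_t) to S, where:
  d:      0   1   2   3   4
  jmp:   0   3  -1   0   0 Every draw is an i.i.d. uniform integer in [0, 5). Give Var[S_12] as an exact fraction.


552/25

Outcome values over d=0..4: [0, 3, -1, 0, 0]
Σy = 2, Σy² = 10, M = 5
μ = 2/5 = 2/5,  σ² = 10/5 − (2/5)² = 46/25
Independent increments: Var[S_12] = 12·σ² = 12·(46/25) = 552/25


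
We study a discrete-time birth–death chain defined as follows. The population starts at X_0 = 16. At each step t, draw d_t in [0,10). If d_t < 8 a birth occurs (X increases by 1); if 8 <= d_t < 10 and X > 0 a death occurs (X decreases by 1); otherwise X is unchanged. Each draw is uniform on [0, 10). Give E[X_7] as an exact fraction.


101/5

X can drop by at most 1 per step and X_0 = 16 > T = 7, so X_t >= 16 − t >= 9 > 0 for every t <= 7: the floor at 0 (the 'and X > 0' condition) never binds. Hence X_7 = X_0 + Σ_{t<7} Y_t with i.i.d. increments Y_t = y(d_t) ∈ {+1, −1, 0}.
Outcome values over d=0..9: [1, 1, 1, 1, 1, 1, 1, 1, -1, -1]
Σy = 6, Σy² = 10, M = 10
μ = 6/10 = 3/5,  σ² = 10/10 − (3/5)² = 16/25
E[X_7] = 16 + 7·(3/5) = 101/5


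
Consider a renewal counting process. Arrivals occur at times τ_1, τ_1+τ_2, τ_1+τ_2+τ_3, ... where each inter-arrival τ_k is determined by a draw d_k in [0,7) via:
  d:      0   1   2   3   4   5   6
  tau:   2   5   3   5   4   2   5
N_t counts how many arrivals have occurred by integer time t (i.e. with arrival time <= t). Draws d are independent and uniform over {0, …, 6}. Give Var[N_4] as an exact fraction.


936/2401

Inter-arrival values over d=0..6: [2, 5, 3, 5, 4, 2, 5]
Each d has probability 1/7, so the pmf of τ is: f(2) = 2/7, f(3) = 1/7, f(4) = 1/7, f(5) = 3/7
Let p_n(j) = P(N_n = j), with p_0 = [1]. Condition on τ_1: p_n(0) = P(τ > n), and for j >= 1, p_n(j) = Σ_{k<=n} f(k)·p_{n−k}(j−1)
p_1 = [1]  (j = 0)
p_2 = [5/7, 2/7]  (j = 0..1)
p_3 = [4/7, 3/7]  (j = 0..1)
p_4 = [3/7, 24/49, 4/49]  (j = 0..2)
E[N_4] = Σ j·p_4(j) = 32/49;  E[N_4²] = Σ j²·p_4(j) = 40/49
Var[N_4] = 40/49 − (32/49)² = 936/2401


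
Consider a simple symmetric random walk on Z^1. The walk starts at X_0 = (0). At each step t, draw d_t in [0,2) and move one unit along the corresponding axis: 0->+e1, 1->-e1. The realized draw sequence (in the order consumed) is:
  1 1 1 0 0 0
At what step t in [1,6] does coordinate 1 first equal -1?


t=0: X=(0), d=1 → -e1, X_1=(-1)
t=1: X=(-1), d=1 → -e1, X_2=(-2)
t=2: X=(-2), d=1 → -e1, X_3=(-3)
t=3: X=(-3), d=0 → +e1, X_4=(-2)
t=4: X=(-2), d=0 → +e1, X_5=(-1)
t=5: X=(-1), d=0 → +e1, X_6=(0)

1


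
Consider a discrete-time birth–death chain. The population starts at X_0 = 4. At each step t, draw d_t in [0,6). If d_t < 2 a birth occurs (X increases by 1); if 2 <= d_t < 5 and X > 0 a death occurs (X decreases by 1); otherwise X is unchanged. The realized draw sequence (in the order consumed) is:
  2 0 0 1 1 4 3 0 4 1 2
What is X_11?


5

t=0: X=4, d=2 → death, X_1=3
t=1: X=3, d=0 → birth, X_2=4
t=2: X=4, d=0 → birth, X_3=5
t=3: X=5, d=1 → birth, X_4=6
t=4: X=6, d=1 → birth, X_5=7
t=5: X=7, d=4 → death, X_6=6
t=6: X=6, d=3 → death, X_7=5
t=7: X=5, d=0 → birth, X_8=6
t=8: X=6, d=4 → death, X_9=5
t=9: X=5, d=1 → birth, X_10=6
t=10: X=6, d=2 → death, X_11=5


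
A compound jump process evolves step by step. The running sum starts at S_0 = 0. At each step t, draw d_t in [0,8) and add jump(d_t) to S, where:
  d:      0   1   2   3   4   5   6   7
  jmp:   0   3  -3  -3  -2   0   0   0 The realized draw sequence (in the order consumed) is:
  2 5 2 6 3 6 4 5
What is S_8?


-11

t=0: S=0, d=2, jump=-3, S_1=-3
t=1: S=-3, d=5, jump=0, S_2=-3
t=2: S=-3, d=2, jump=-3, S_3=-6
t=3: S=-6, d=6, jump=0, S_4=-6
t=4: S=-6, d=3, jump=-3, S_5=-9
t=5: S=-9, d=6, jump=0, S_6=-9
t=6: S=-9, d=4, jump=-2, S_7=-11
t=7: S=-11, d=5, jump=0, S_8=-11


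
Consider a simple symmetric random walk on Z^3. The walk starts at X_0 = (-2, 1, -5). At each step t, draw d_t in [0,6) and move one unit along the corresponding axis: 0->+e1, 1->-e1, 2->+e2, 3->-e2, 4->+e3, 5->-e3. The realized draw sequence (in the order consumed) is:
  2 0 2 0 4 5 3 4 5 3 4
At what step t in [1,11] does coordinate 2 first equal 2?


1

t=0: X=(-2, 1, -5), d=2 → +e2, X_1=(-2, 2, -5)
t=1: X=(-2, 2, -5), d=0 → +e1, X_2=(-1, 2, -5)
t=2: X=(-1, 2, -5), d=2 → +e2, X_3=(-1, 3, -5)
t=3: X=(-1, 3, -5), d=0 → +e1, X_4=(0, 3, -5)
t=4: X=(0, 3, -5), d=4 → +e3, X_5=(0, 3, -4)
t=5: X=(0, 3, -4), d=5 → -e3, X_6=(0, 3, -5)
t=6: X=(0, 3, -5), d=3 → -e2, X_7=(0, 2, -5)
t=7: X=(0, 2, -5), d=4 → +e3, X_8=(0, 2, -4)
t=8: X=(0, 2, -4), d=5 → -e3, X_9=(0, 2, -5)
t=9: X=(0, 2, -5), d=3 → -e2, X_10=(0, 1, -5)
t=10: X=(0, 1, -5), d=4 → +e3, X_11=(0, 1, -4)


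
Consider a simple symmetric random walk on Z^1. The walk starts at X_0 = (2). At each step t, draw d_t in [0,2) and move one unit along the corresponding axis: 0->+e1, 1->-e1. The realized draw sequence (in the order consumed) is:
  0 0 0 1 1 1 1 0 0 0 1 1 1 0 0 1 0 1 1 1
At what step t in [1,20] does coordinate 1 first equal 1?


7

t=0: X=(2), d=0 → +e1, X_1=(3)
t=1: X=(3), d=0 → +e1, X_2=(4)
t=2: X=(4), d=0 → +e1, X_3=(5)
t=3: X=(5), d=1 → -e1, X_4=(4)
t=4: X=(4), d=1 → -e1, X_5=(3)
t=5: X=(3), d=1 → -e1, X_6=(2)
t=6: X=(2), d=1 → -e1, X_7=(1)
t=7: X=(1), d=0 → +e1, X_8=(2)
t=8: X=(2), d=0 → +e1, X_9=(3)
t=9: X=(3), d=0 → +e1, X_10=(4)
t=10: X=(4), d=1 → -e1, X_11=(3)
t=11: X=(3), d=1 → -e1, X_12=(2)
t=12: X=(2), d=1 → -e1, X_13=(1)
t=13: X=(1), d=0 → +e1, X_14=(2)
t=14: X=(2), d=0 → +e1, X_15=(3)
t=15: X=(3), d=1 → -e1, X_16=(2)
t=16: X=(2), d=0 → +e1, X_17=(3)
t=17: X=(3), d=1 → -e1, X_18=(2)
t=18: X=(2), d=1 → -e1, X_19=(1)
t=19: X=(1), d=1 → -e1, X_20=(0)


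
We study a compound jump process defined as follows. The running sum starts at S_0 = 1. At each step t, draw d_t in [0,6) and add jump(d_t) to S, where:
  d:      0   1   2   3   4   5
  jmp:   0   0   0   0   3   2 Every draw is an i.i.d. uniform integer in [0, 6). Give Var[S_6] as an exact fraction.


53/6

Outcome values over d=0..5: [0, 0, 0, 0, 3, 2]
Σy = 5, Σy² = 13, M = 6
μ = 5/6 = 5/6,  σ² = 13/6 − (5/6)² = 53/36
Independent increments: Var[S_6] = 6·σ² = 6·(53/36) = 53/6


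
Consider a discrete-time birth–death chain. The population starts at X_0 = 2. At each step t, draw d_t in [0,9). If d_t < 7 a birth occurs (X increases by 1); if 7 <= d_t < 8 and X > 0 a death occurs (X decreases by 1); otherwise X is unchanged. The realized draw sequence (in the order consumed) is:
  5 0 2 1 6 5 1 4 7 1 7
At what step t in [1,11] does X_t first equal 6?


4

t=0: X=2, d=5 → birth, X_1=3
t=1: X=3, d=0 → birth, X_2=4
t=2: X=4, d=2 → birth, X_3=5
t=3: X=5, d=1 → birth, X_4=6
t=4: X=6, d=6 → birth, X_5=7
t=5: X=7, d=5 → birth, X_6=8
t=6: X=8, d=1 → birth, X_7=9
t=7: X=9, d=4 → birth, X_8=10
t=8: X=10, d=7 → death, X_9=9
t=9: X=9, d=1 → birth, X_10=10
t=10: X=10, d=7 → death, X_11=9


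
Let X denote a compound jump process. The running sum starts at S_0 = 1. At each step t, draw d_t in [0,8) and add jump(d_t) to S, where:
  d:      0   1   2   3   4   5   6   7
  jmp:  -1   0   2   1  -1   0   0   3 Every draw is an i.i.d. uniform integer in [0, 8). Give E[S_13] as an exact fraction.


15/2

Outcome values over d=0..7: [-1, 0, 2, 1, -1, 0, 0, 3]
Σy = 4, Σy² = 16, M = 8
μ = 4/8 = 1/2,  σ² = 16/8 − (1/2)² = 7/4
E[S_13] = 1 + 13·(1/2) = 15/2


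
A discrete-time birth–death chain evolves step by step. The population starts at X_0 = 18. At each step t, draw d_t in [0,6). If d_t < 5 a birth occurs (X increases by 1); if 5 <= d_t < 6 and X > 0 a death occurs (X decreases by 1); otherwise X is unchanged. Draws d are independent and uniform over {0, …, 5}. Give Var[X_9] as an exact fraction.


X can drop by at most 1 per step and X_0 = 18 > T = 9, so X_t >= 18 − t >= 9 > 0 for every t <= 9: the floor at 0 (the 'and X > 0' condition) never binds. Hence X_9 = X_0 + Σ_{t<9} Y_t with i.i.d. increments Y_t = y(d_t) ∈ {+1, −1, 0}.
Outcome values over d=0..5: [1, 1, 1, 1, 1, -1]
Σy = 4, Σy² = 6, M = 6
μ = 4/6 = 2/3,  σ² = 6/6 − (2/3)² = 5/9
Independent increments: Var[X_9] = 9·σ² = 9·(5/9) = 5

5


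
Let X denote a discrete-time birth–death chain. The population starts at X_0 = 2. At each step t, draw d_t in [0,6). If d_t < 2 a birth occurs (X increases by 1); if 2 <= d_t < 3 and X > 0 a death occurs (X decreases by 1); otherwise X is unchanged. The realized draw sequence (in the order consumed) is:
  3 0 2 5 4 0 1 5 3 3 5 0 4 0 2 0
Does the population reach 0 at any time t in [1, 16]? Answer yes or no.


t=0: X=2, d=3 → hold, X_1=2
t=1: X=2, d=0 → birth, X_2=3
t=2: X=3, d=2 → death, X_3=2
t=3: X=2, d=5 → hold, X_4=2
t=4: X=2, d=4 → hold, X_5=2
t=5: X=2, d=0 → birth, X_6=3
t=6: X=3, d=1 → birth, X_7=4
t=7: X=4, d=5 → hold, X_8=4
t=8: X=4, d=3 → hold, X_9=4
t=9: X=4, d=3 → hold, X_10=4
t=10: X=4, d=5 → hold, X_11=4
t=11: X=4, d=0 → birth, X_12=5
t=12: X=5, d=4 → hold, X_13=5
t=13: X=5, d=0 → birth, X_14=6
t=14: X=6, d=2 → death, X_15=5
t=15: X=5, d=0 → birth, X_16=6

no


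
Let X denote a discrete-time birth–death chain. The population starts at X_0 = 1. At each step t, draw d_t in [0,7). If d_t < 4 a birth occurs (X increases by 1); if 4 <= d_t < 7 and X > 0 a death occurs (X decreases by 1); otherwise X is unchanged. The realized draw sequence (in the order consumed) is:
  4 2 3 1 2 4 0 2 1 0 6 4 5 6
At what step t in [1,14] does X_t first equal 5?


t=0: X=1, d=4 → death, X_1=0
t=1: X=0, d=2 → birth, X_2=1
t=2: X=1, d=3 → birth, X_3=2
t=3: X=2, d=1 → birth, X_4=3
t=4: X=3, d=2 → birth, X_5=4
t=5: X=4, d=4 → death, X_6=3
t=6: X=3, d=0 → birth, X_7=4
t=7: X=4, d=2 → birth, X_8=5
t=8: X=5, d=1 → birth, X_9=6
t=9: X=6, d=0 → birth, X_10=7
t=10: X=7, d=6 → death, X_11=6
t=11: X=6, d=4 → death, X_12=5
t=12: X=5, d=5 → death, X_13=4
t=13: X=4, d=6 → death, X_14=3

8


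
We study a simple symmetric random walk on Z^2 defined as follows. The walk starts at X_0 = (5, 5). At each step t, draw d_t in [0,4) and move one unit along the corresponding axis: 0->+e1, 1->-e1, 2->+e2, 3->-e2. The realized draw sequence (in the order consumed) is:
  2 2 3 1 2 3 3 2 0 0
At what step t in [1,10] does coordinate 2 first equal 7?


t=0: X=(5, 5), d=2 → +e2, X_1=(5, 6)
t=1: X=(5, 6), d=2 → +e2, X_2=(5, 7)
t=2: X=(5, 7), d=3 → -e2, X_3=(5, 6)
t=3: X=(5, 6), d=1 → -e1, X_4=(4, 6)
t=4: X=(4, 6), d=2 → +e2, X_5=(4, 7)
t=5: X=(4, 7), d=3 → -e2, X_6=(4, 6)
t=6: X=(4, 6), d=3 → -e2, X_7=(4, 5)
t=7: X=(4, 5), d=2 → +e2, X_8=(4, 6)
t=8: X=(4, 6), d=0 → +e1, X_9=(5, 6)
t=9: X=(5, 6), d=0 → +e1, X_10=(6, 6)

2


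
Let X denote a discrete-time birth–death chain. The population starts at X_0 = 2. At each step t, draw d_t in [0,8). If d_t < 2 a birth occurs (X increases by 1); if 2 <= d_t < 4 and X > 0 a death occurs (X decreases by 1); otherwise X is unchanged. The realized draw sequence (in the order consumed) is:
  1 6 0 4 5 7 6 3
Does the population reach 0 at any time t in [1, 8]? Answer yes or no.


no

t=0: X=2, d=1 → birth, X_1=3
t=1: X=3, d=6 → hold, X_2=3
t=2: X=3, d=0 → birth, X_3=4
t=3: X=4, d=4 → hold, X_4=4
t=4: X=4, d=5 → hold, X_5=4
t=5: X=4, d=7 → hold, X_6=4
t=6: X=4, d=6 → hold, X_7=4
t=7: X=4, d=3 → death, X_8=3


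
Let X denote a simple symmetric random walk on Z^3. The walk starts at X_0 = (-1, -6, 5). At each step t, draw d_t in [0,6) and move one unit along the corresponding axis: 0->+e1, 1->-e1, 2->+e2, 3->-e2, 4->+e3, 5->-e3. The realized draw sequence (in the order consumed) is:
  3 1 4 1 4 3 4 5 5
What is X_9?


t=0: X=(-1, -6, 5), d=3 → -e2, X_1=(-1, -7, 5)
t=1: X=(-1, -7, 5), d=1 → -e1, X_2=(-2, -7, 5)
t=2: X=(-2, -7, 5), d=4 → +e3, X_3=(-2, -7, 6)
t=3: X=(-2, -7, 6), d=1 → -e1, X_4=(-3, -7, 6)
t=4: X=(-3, -7, 6), d=4 → +e3, X_5=(-3, -7, 7)
t=5: X=(-3, -7, 7), d=3 → -e2, X_6=(-3, -8, 7)
t=6: X=(-3, -8, 7), d=4 → +e3, X_7=(-3, -8, 8)
t=7: X=(-3, -8, 8), d=5 → -e3, X_8=(-3, -8, 7)
t=8: X=(-3, -8, 7), d=5 → -e3, X_9=(-3, -8, 6)

(-3, -8, 6)


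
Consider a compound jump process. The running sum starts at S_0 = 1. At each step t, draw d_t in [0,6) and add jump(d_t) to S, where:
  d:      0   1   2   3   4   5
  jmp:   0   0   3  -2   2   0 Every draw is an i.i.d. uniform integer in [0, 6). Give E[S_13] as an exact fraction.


15/2

Outcome values over d=0..5: [0, 0, 3, -2, 2, 0]
Σy = 3, Σy² = 17, M = 6
μ = 3/6 = 1/2,  σ² = 17/6 − (1/2)² = 31/12
E[S_13] = 1 + 13·(1/2) = 15/2


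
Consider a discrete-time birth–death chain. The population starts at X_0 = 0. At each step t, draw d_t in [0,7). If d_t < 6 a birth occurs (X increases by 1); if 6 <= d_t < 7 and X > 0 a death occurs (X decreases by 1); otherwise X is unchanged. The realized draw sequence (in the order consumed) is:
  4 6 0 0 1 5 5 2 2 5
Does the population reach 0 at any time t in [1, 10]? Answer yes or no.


t=0: X=0, d=4 → birth, X_1=1
t=1: X=1, d=6 → death, X_2=0
t=2: X=0, d=0 → birth, X_3=1
t=3: X=1, d=0 → birth, X_4=2
t=4: X=2, d=1 → birth, X_5=3
t=5: X=3, d=5 → birth, X_6=4
t=6: X=4, d=5 → birth, X_7=5
t=7: X=5, d=2 → birth, X_8=6
t=8: X=6, d=2 → birth, X_9=7
t=9: X=7, d=5 → birth, X_10=8

yes


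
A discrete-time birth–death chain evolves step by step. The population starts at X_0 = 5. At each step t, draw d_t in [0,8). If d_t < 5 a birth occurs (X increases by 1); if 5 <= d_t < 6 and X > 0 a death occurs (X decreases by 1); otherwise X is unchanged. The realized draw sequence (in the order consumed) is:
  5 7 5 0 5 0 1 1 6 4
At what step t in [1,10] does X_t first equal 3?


t=0: X=5, d=5 → death, X_1=4
t=1: X=4, d=7 → hold, X_2=4
t=2: X=4, d=5 → death, X_3=3
t=3: X=3, d=0 → birth, X_4=4
t=4: X=4, d=5 → death, X_5=3
t=5: X=3, d=0 → birth, X_6=4
t=6: X=4, d=1 → birth, X_7=5
t=7: X=5, d=1 → birth, X_8=6
t=8: X=6, d=6 → hold, X_9=6
t=9: X=6, d=4 → birth, X_10=7

3


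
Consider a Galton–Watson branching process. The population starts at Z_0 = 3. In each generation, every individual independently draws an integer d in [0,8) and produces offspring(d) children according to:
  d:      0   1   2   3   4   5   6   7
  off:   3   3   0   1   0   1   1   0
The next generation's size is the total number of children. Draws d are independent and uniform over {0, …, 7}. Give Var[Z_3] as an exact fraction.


4587597/262144

Outcome values over d=0..7: [3, 3, 0, 1, 0, 1, 1, 0]
Σy = 9, Σy² = 21, M = 8
μ = 9/8 = 9/8,  σ² = 21/8 − (9/8)² = 87/64
V_0 = 0, E_0 = 3
V_1 = 87/64·E_0 + (9/8)²·V_0 = 261/64;  E_1 = 27/8
V_2 = 87/64·E_1 + (9/8)²·V_1 = 39933/4096;  E_2 = 243/64
V_3 = 87/64·E_2 + (9/8)²·V_2 = 4587597/262144;  E_3 = 2187/512
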